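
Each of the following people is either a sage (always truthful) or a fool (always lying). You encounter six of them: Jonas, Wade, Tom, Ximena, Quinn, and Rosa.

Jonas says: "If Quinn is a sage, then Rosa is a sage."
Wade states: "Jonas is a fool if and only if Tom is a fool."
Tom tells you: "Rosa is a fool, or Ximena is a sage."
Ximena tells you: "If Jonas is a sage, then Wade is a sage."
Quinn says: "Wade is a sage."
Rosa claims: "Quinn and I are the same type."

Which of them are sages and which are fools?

Consider Jonas. Suppose Jonas is a fool.
Then no assignment of the remaining roles makes every statement match its speaker's type — contradiction.
So Jonas is a sage.
Consider Wade. Suppose Wade is a fool.
Then no assignment of the remaining roles makes every statement match its speaker's type — contradiction.
So Wade is a sage.
With that fixed, Ximena's statement is true, so Ximena is a sage.
With that fixed, Quinn's statement is true, so Quinn is a sage.
With that fixed, Tom's statement is true, so Tom is a sage.
Consider Rosa. Suppose Rosa is a fool.
Then Jonas's statement comes out false, contradicting Jonas being a sage.
So Rosa is a sage.

Jonas: sage, Wade: sage, Tom: sage, Ximena: sage, Quinn: sage, Rosa: sage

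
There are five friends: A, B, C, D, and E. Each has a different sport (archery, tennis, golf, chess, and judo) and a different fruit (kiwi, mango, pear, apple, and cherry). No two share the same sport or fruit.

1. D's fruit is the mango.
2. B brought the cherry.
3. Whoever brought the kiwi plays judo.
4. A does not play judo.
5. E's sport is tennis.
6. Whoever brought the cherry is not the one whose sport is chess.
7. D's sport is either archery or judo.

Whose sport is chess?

With clues 1–5, C and E are impossible for the one with sport chess.
With clues 1–6, B is impossible for the one with sport chess.
With clues 1–7, D is impossible for the one with sport chess.
That leaves A.

A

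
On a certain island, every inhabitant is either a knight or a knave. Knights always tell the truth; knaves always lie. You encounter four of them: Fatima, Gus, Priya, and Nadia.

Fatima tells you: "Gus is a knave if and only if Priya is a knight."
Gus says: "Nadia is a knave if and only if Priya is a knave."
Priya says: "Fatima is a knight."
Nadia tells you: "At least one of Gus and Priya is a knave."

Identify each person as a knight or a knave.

Fatima: knave, Gus: knave, Priya: knave, Nadia: knight

Consider Fatima. Suppose Fatima is a knight.
Then no assignment of the remaining roles makes every statement match its speaker's type — contradiction.
So Fatima is a knave.
With that fixed, Priya's statement is false, so Priya is a knave.
With that fixed, Nadia's statement is true, so Nadia is a knight.
With that fixed, Gus's statement is false, so Gus is a knave.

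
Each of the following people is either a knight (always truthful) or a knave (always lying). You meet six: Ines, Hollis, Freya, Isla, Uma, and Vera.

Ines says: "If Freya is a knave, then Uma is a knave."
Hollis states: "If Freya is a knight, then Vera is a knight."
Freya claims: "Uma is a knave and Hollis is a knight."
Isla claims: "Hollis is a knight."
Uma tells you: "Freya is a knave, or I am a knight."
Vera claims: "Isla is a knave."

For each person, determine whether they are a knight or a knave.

Consider Ines. Suppose Ines is a knight.
Then no assignment of the remaining roles makes every statement match its speaker's type — contradiction.
So Ines is a knave.
Consider Hollis. Suppose Hollis is a knave.
Then no assignment of the remaining roles makes every statement match its speaker's type — contradiction.
So Hollis is a knight.
With that fixed, Isla's statement is true, so Isla is a knight.
With that fixed, Vera's statement is false, so Vera is a knave.
Consider Freya. Suppose Freya is a knight.
Then Ines's statement comes out true, contradicting Ines being a knave.
So Freya is a knave.
With that fixed, Uma's statement is true, so Uma is a knight.

Ines: knave, Hollis: knight, Freya: knave, Isla: knight, Uma: knight, Vera: knave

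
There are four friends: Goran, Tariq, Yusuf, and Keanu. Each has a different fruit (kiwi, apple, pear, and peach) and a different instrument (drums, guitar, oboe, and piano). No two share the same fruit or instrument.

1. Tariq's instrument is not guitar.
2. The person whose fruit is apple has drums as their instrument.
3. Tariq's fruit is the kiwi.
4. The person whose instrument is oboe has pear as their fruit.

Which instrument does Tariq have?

piano

Clue 1 rules out guitar for Tariq's instrument.
With clues 1–3, drums is impossible for Tariq's instrument.
With clues 1–4, oboe is impossible for Tariq's instrument.
That leaves piano.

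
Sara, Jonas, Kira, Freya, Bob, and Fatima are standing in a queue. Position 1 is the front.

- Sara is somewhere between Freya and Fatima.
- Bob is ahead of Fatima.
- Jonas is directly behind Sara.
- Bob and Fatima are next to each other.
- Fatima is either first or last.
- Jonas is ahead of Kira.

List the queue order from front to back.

From clue 1: Sara is in {2,3,4,5}.
From clues 1–3: Sara is in {2,3,4}.
From clues 1–5: Bob → position 5, Fatima → position 6.
From clues 1–6: Freya → position 1, Sara → position 2, Jonas → position 3, Kira → position 4.

Freya, Sara, Jonas, Kira, Bob, Fatima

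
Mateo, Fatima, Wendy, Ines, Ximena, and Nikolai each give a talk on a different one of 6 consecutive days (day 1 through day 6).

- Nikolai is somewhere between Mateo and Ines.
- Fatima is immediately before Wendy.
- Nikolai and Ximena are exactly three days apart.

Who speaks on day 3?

With clues 1–3, Ines, Mateo, Nikolai, Wendy, and Ximena are ruled out for day 3.
So day 3 is Fatima.

Fatima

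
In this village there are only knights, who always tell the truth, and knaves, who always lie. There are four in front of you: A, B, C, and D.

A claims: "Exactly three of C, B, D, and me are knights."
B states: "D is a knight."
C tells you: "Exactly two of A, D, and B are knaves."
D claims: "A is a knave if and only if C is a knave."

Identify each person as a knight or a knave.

A: knave, B: knight, C: knave, D: knight

Consider A. Suppose A is a knight.
Then no assignment of the remaining roles makes every statement match its speaker's type — contradiction.
So A is a knave.
Consider B. Suppose B is a knave.
Then no assignment of the remaining roles makes every statement match its speaker's type — contradiction.
So B is a knight.
Consider C. Suppose C is a knight.
Then no assignment of the remaining roles makes every statement match its speaker's type — contradiction.
So C is a knave.
With that fixed, D's statement is true, so D is a knight.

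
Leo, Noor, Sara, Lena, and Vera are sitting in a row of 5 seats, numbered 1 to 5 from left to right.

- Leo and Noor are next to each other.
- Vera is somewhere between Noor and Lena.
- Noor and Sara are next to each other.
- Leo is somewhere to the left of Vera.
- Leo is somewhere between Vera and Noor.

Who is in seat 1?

Sara

With clues 1–2, Vera is ruled out for seat 1.
With clues 1–3, Noor is ruled out for seat 1.
With clues 1–4, Lena is ruled out for seat 1.
With clues 1–5, Leo is ruled out for seat 1.
So seat 1 is Sara.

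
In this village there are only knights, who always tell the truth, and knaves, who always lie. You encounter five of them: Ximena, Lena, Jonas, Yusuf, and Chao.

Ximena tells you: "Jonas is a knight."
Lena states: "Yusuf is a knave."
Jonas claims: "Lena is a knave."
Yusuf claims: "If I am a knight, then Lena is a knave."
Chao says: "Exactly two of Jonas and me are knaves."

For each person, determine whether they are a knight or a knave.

Consider Ximena. Suppose Ximena is a knave.
Then no assignment of the remaining roles makes every statement match its speaker's type — contradiction.
So Ximena is a knight.
Consider Lena. Suppose Lena is a knight.
Then whichever role Yusuf has, Yusuf's statement has the wrong truth value — contradiction.
So Lena is a knave.
With that fixed, Jonas's statement is true, so Jonas is a knight.
With that fixed, Yusuf's statement is true, so Yusuf is a knight.
With that fixed, Chao's statement is false, so Chao is a knave.

Ximena: knight, Lena: knave, Jonas: knight, Yusuf: knight, Chao: knave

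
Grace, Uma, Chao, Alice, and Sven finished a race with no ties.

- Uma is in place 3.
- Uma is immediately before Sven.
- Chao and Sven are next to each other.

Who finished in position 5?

With clue 1, Uma is ruled out for place 5.
With clues 1–2, Sven is ruled out for place 5.
With clues 1–3, Alice and Grace are ruled out for place 5.
So place 5 is Chao.

Chao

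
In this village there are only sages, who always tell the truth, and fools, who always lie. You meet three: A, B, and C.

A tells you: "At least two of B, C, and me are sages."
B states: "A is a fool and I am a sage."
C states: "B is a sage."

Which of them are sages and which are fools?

A: fool, B: fool, C: fool

Consider A. Suppose A is a sage.
Then no assignment of the remaining roles makes every statement match its speaker's type — contradiction.
So A is a fool.
Consider B. Suppose B is a sage.
Then no assignment of the remaining roles makes every statement match its speaker's type — contradiction.
So B is a fool.
With that fixed, C's statement is false, so C is a fool.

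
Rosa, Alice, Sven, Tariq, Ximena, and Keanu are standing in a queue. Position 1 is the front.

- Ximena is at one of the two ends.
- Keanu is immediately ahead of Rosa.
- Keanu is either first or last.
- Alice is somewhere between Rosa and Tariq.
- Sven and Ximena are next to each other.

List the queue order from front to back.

Keanu, Rosa, Alice, Tariq, Sven, Ximena

From clue 1: Ximena is in {1,6}.
From clues 1–3: Keanu → position 1, Rosa → position 2, Ximena → position 6.
From clues 1–4: Alice is in {3,4}.
From clues 1–5: Alice → position 3, Tariq → position 4, Sven → position 5.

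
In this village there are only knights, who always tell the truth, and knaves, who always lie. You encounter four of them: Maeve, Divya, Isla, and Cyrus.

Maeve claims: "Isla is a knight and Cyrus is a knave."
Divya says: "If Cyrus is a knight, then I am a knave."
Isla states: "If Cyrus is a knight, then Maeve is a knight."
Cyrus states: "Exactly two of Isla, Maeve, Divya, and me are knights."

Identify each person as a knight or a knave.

Consider Maeve. Suppose Maeve is a knave.
Then no assignment of the remaining roles makes every statement match its speaker's type — contradiction.
So Maeve is a knight.
With that fixed, Isla's statement is true, so Isla is a knight.
Consider Divya. Suppose Divya is a knave.
Then Divya's own statement would have to be false, but it can't be — contradiction.
So Divya is a knight.
With that fixed, Cyrus's statement is false, so Cyrus is a knave.

Maeve: knight, Divya: knight, Isla: knight, Cyrus: knave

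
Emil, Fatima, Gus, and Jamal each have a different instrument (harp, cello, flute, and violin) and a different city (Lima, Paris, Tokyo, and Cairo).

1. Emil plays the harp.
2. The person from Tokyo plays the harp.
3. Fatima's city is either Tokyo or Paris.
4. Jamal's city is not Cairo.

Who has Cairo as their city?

Gus

With clues 1–2, Emil is impossible for the one with city Cairo.
With clues 1–3, Fatima is impossible for the one with city Cairo.
With clues 1–4, Jamal is impossible for the one with city Cairo.
That leaves Gus.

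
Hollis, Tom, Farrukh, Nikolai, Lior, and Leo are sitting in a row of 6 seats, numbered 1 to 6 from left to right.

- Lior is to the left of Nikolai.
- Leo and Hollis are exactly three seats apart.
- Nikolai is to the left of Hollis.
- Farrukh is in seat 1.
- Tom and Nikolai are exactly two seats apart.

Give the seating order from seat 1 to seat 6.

From clue 1: Nikolai is in {2,3,4,5,6}.
From clues 1–3: Hollis is in {3,4,5,6}.
From clues 1–4: Farrukh → seat 1.
From clues 1–5: Leo → seat 2, Lior → seat 3, Nikolai → seat 4, Hollis → seat 5, Tom → seat 6.

Farrukh, Leo, Lior, Nikolai, Hollis, Tom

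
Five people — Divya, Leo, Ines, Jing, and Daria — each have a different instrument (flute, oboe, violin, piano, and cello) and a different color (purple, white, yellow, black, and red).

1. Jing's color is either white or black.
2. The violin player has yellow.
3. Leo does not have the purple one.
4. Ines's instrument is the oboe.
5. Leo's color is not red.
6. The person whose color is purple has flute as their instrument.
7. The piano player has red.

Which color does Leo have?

With clues 1–3, purple is impossible for Leo's color.
With clues 1–5, red is impossible for Leo's color.
With clues 1–7, black and white are impossible for Leo's color.
That leaves yellow.

yellow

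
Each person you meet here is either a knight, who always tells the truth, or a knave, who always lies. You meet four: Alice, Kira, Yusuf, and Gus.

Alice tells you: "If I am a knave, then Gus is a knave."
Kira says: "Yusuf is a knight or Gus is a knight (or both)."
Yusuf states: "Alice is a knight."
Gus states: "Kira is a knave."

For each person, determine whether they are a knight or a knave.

Consider Alice. Suppose Alice is a knave.
Then no assignment of the remaining roles makes every statement match its speaker's type — contradiction.
So Alice is a knight.
With that fixed, Yusuf's statement is true, so Yusuf is a knight.
With that fixed, Kira's statement is true, so Kira is a knight.
With that fixed, Gus's statement is false, so Gus is a knave.

Alice: knight, Kira: knight, Yusuf: knight, Gus: knave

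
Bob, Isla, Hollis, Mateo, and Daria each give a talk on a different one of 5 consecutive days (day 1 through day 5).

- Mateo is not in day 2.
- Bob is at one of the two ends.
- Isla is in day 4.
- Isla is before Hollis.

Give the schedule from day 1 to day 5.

Bob, Daria, Mateo, Isla, Hollis

From clue 1: Mateo is in {1,3,4,5}.
From clues 1–2: Bob is in {1,5}.
From clues 1–3: Isla → day 4.
From clues 1–4: Bob → day 1, Daria → day 2, Mateo → day 3, Hollis → day 5.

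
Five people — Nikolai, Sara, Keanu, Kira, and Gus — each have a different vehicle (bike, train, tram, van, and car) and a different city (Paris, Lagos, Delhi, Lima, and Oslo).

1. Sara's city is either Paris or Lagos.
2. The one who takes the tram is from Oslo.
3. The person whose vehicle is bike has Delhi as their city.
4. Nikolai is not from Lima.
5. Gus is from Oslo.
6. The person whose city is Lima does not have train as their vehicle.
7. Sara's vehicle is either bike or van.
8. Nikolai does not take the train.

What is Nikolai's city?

Delhi

With clues 1–4, Lima is impossible for Nikolai's city.
With clues 1–5, Oslo is impossible for Nikolai's city.
With clues 1–8, Lagos and Paris are impossible for Nikolai's city.
That leaves Delhi.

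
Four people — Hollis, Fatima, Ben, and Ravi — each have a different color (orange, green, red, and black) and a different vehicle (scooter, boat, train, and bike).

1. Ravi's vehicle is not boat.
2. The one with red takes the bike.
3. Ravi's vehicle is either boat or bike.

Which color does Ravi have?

With clues 1–3, black, green, and orange are impossible for Ravi's color.
That leaves red.

red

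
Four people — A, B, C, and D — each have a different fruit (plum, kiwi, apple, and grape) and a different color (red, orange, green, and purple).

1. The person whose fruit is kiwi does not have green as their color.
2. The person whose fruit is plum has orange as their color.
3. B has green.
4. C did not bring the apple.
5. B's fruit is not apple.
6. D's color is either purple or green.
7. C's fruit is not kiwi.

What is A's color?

With clues 1–3, green is impossible for A's color.
With clues 1–6, purple is impossible for A's color.
With clues 1–7, orange is impossible for A's color.
That leaves red.

red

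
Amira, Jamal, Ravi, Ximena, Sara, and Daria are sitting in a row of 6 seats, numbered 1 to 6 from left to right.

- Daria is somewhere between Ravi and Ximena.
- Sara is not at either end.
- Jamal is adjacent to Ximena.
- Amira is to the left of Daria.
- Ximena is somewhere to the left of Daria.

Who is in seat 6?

With clue 1, Daria is ruled out for seat 6.
With clues 1–2, Sara is ruled out for seat 6.
With clues 1–4, Amira is ruled out for seat 6.
With clues 1–5, Jamal and Ximena are ruled out for seat 6.
So seat 6 is Ravi.

Ravi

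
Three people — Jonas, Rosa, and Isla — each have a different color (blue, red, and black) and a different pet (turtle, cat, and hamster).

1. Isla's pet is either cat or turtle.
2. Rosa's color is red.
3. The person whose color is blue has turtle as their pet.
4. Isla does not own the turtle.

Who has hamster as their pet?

Rosa

Clue 1 rules out Isla for the one with pet hamster.
With clues 1–4, Jonas is impossible for the one with pet hamster.
That leaves Rosa.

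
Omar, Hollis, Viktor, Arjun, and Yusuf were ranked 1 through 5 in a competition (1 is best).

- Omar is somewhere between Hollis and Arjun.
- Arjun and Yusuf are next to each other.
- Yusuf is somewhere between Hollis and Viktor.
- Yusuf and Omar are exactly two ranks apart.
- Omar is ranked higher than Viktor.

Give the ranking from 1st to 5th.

Hollis, Omar, Arjun, Yusuf, Viktor

From clue 1: Omar is in {2,3,4}.
From clues 1–3: Omar is in {2,4}.
From clues 1–4: Arjun → rank 3.
From clues 1–5: Hollis → rank 1, Omar → rank 2, Yusuf → rank 4, Viktor → rank 5.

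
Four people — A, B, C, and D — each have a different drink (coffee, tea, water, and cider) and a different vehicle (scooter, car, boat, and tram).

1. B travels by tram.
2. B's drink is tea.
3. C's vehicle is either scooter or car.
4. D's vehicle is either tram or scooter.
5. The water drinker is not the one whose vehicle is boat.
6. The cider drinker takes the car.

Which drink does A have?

With clues 1–2, tea is impossible for A's drink.
With clues 1–5, water is impossible for A's drink.
With clues 1–6, cider is impossible for A's drink.
That leaves coffee.

coffee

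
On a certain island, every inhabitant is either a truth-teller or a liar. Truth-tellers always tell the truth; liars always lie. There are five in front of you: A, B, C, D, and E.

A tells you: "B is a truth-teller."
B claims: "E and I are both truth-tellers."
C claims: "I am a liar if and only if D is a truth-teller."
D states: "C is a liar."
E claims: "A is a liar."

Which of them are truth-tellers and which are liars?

Consider A. Suppose A is a truth-teller.
Then no assignment of the remaining roles makes every statement match its speaker's type — contradiction.
So A is a liar.
With that fixed, E's statement is true, so E is a truth-teller.
Consider B. Suppose B is a truth-teller.
Then A's statement comes out true, contradicting A being a liar.
So B is a liar.
Consider C. Suppose C is a liar.
Then no assignment of the remaining roles makes every statement match its speaker's type — contradiction.
So C is a truth-teller.
With that fixed, D's statement is false, so D is a liar.

A: liar, B: liar, C: truth-teller, D: liar, E: truth-teller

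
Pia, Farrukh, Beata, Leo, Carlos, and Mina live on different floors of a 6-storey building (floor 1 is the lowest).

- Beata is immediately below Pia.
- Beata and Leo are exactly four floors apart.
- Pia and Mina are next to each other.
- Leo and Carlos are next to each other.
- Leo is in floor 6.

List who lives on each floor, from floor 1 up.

Farrukh, Beata, Pia, Mina, Carlos, Leo

From clue 1: Pia is in {2,3,4,5,6}.
From clues 1–2: Pia is in {2,3,6}.
From clues 1–3: Pia is in {2,3}.
From clues 1–5: Farrukh → floor 1, Beata → floor 2, Pia → floor 3, Mina → floor 4, Carlos → floor 5, Leo → floor 6.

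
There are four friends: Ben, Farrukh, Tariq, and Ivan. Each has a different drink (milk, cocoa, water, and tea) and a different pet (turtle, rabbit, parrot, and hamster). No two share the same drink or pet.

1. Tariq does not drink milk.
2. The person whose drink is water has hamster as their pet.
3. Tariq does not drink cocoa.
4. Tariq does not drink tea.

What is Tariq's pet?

hamster

With clues 1–4, parrot, rabbit, and turtle are impossible for Tariq's pet.
That leaves hamster.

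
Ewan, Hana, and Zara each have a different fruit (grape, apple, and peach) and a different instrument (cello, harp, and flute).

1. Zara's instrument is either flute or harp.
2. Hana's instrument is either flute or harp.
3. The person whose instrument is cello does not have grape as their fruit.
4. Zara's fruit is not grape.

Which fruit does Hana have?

With clues 1–4, apple and peach are impossible for Hana's fruit.
That leaves grape.

grape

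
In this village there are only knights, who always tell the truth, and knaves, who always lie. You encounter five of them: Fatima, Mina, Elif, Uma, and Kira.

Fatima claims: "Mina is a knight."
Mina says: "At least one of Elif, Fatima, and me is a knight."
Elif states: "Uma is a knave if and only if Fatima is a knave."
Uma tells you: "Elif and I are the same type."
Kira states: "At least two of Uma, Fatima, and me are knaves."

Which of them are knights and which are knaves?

Fatima: knight, Mina: knight, Elif: knight, Uma: knight, Kira: knave

Consider Fatima. Suppose Fatima is a knave.
Then no assignment of the remaining roles makes every statement match its speaker's type — contradiction.
So Fatima is a knight.
With that fixed, Mina's statement is true, so Mina is a knight.
Consider Elif. Suppose Elif is a knave.
Then whichever role Uma has, Uma's statement has the wrong truth value — contradiction.
So Elif is a knight.
Consider Uma. Suppose Uma is a knave.
Then Elif's statement comes out false, contradicting Elif being a knight.
So Uma is a knight.
With that fixed, Kira's statement is false, so Kira is a knave.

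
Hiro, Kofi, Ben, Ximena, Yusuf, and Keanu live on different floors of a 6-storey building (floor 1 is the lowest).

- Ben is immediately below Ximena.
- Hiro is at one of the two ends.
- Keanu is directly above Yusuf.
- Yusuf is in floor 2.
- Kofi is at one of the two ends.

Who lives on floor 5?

Ximena

With clues 1–2, Hiro is ruled out for floor 5.
With clues 1–4, Keanu, Kofi, and Yusuf are ruled out for floor 5.
With clues 1–5, Ben is ruled out for floor 5.
So floor 5 is Ximena.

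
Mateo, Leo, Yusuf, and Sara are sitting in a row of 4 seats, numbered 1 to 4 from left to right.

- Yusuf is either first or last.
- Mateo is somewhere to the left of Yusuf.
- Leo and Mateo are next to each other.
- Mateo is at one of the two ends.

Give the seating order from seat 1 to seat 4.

From clue 1: Yusuf is in {1,4}.
From clues 1–2: Yusuf → seat 4.
From clues 1–3: Sara is in {1,3}.
From clues 1–4: Mateo → seat 1, Leo → seat 2, Sara → seat 3.

Mateo, Leo, Sara, Yusuf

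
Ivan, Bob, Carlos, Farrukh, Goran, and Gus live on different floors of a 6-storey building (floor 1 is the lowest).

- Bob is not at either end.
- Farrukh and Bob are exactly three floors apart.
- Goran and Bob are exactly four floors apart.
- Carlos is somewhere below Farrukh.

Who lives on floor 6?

With clue 1, Bob is ruled out for floor 6.
With clues 1–3, Farrukh is ruled out for floor 6.
With clues 1–4, Carlos, Gus, and Ivan are ruled out for floor 6.
So floor 6 is Goran.

Goran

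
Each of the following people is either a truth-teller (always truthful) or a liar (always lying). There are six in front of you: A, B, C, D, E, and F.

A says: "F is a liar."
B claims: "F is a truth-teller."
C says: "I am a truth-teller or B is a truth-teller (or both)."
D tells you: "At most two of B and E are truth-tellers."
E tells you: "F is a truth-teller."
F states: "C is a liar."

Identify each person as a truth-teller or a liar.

A: truth-teller, B: liar, C: truth-teller, D: truth-teller, E: liar, F: liar

Regardless of anyone's role, D's statement is true, so D is a truth-teller.
Consider A. Suppose A is a liar.
Then no assignment of the remaining roles makes every statement match its speaker's type — contradiction.
So A is a truth-teller.
Consider B. Suppose B is a truth-teller.
Then no assignment of the remaining roles makes every statement match its speaker's type — contradiction.
So B is a liar.
Consider C. Suppose C is a liar.
Then no assignment of the remaining roles makes every statement match its speaker's type — contradiction.
So C is a truth-teller.
With that fixed, F's statement is false, so F is a liar.
With that fixed, E's statement is false, so E is a liar.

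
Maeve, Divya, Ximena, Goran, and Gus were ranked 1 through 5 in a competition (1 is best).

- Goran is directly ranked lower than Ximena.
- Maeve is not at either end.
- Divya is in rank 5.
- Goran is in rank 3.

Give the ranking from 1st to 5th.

Gus, Ximena, Goran, Maeve, Divya

From clue 1: Ximena is in {1,2,3,4}.
From clues 1–2: Maeve is in {2,3,4}.
From clues 1–3: Divya → rank 5.
From clues 1–4: Gus → rank 1, Ximena → rank 2, Goran → rank 3, Maeve → rank 4.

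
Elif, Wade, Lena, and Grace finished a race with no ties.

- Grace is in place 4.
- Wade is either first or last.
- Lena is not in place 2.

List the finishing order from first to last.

From clue 1: Grace → place 4.
From clues 1–2: Wade → place 1.
From clues 1–3: Elif → place 2, Lena → place 3.

Wade, Elif, Lena, Grace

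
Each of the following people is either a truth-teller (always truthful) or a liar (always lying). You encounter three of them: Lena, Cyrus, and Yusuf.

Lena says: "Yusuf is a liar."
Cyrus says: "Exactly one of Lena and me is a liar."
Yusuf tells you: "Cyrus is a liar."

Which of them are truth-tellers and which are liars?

Consider Lena. Suppose Lena is a truth-teller.
Then whichever role Cyrus has, Cyrus's statement has the wrong truth value — contradiction.
So Lena is a liar.
Consider Cyrus. Suppose Cyrus is a truth-teller.
Then no assignment of the remaining roles makes every statement match its speaker's type — contradiction.
So Cyrus is a liar.
With that fixed, Yusuf's statement is true, so Yusuf is a truth-teller.

Lena: liar, Cyrus: liar, Yusuf: truth-teller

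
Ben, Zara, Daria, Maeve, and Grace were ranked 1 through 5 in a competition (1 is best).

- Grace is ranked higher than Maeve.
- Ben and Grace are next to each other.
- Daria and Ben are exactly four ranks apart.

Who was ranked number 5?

Daria

With clue 1, Grace is ruled out for rank 5.
With clues 1–2, Ben is ruled out for rank 5.
With clues 1–3, Maeve and Zara are ruled out for rank 5.
So rank 5 is Daria.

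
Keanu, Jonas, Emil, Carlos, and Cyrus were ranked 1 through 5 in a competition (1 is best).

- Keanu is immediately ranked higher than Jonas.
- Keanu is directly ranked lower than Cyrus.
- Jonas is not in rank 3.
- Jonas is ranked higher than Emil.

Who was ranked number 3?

Keanu

With clues 1–2, Carlos and Emil are ruled out for rank 3.
With clues 1–3, Jonas is ruled out for rank 3.
With clues 1–4, Cyrus is ruled out for rank 3.
So rank 3 is Keanu.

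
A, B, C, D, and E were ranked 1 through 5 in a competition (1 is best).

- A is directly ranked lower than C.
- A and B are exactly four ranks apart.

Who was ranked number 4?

C

With clues 1–2, A, B, D, and E are ruled out for rank 4.
So rank 4 is C.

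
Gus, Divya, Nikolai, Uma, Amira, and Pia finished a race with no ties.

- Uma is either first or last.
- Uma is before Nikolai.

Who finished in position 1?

With clues 1–2, Amira, Divya, Gus, Nikolai, and Pia are ruled out for place 1.
So place 1 is Uma.

Uma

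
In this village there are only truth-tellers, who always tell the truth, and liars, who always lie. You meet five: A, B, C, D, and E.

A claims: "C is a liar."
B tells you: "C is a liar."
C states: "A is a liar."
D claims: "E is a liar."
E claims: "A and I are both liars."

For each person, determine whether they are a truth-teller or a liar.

Consider A. Suppose A is a liar.
Then whichever role E has, E's statement has the wrong truth value — contradiction.
So A is a truth-teller.
With that fixed, C's statement is false, so C is a liar.
With that fixed, E's statement is false, so E is a liar.
With that fixed, B's statement is true, so B is a truth-teller.
With that fixed, D's statement is true, so D is a truth-teller.

A: truth-teller, B: truth-teller, C: liar, D: truth-teller, E: liar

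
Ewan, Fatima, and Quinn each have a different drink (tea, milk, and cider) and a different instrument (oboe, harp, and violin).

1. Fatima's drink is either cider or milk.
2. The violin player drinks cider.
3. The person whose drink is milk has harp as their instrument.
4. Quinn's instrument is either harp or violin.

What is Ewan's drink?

tea

With clues 1–4, cider and milk are impossible for Ewan's drink.
That leaves tea.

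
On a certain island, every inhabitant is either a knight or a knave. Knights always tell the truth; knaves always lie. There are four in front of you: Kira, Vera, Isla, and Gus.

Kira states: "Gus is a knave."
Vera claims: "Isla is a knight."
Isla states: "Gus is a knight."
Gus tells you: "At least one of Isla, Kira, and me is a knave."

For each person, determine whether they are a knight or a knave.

Kira: knave, Vera: knight, Isla: knight, Gus: knight

Consider Kira. Suppose Kira is a knight.
Then no assignment of the remaining roles makes every statement match its speaker's type — contradiction.
So Kira is a knave.
With that fixed, Gus's statement is true, so Gus is a knight.
With that fixed, Isla's statement is true, so Isla is a knight.
With that fixed, Vera's statement is true, so Vera is a knight.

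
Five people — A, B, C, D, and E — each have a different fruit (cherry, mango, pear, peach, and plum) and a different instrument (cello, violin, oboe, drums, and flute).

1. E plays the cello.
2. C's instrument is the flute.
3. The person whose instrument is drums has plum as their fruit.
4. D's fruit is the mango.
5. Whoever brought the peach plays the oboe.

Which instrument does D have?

violin

Clue 1 rules out cello for D's instrument.
With clues 1–2, flute is impossible for D's instrument.
With clues 1–4, drums is impossible for D's instrument.
With clues 1–5, oboe is impossible for D's instrument.
That leaves violin.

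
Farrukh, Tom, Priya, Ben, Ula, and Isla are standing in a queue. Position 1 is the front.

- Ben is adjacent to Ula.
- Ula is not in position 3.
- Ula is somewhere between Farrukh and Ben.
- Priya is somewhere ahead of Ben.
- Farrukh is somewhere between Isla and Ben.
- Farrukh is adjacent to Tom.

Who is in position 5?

With clues 1–4, Priya is ruled out for position 5.
With clues 1–5, Isla and Tom are ruled out for position 5.
With clues 1–6, Ben and Farrukh are ruled out for position 5.
So position 5 is Ula.

Ula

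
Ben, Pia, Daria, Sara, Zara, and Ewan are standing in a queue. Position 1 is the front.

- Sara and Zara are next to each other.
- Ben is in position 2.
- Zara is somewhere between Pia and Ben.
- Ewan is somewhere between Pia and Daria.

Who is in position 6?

Pia

With clues 1–2, Ben is ruled out for position 6.
With clues 1–3, Sara and Zara are ruled out for position 6.
With clues 1–4, Daria and Ewan are ruled out for position 6.
So position 6 is Pia.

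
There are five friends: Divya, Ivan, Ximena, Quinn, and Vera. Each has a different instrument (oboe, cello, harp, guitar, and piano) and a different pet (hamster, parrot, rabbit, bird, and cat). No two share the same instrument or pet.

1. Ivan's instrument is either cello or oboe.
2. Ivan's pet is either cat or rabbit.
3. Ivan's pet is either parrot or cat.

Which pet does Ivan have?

cat

With clues 1–2, bird, hamster, and parrot are impossible for Ivan's pet.
With clues 1–3, rabbit is impossible for Ivan's pet.
That leaves cat.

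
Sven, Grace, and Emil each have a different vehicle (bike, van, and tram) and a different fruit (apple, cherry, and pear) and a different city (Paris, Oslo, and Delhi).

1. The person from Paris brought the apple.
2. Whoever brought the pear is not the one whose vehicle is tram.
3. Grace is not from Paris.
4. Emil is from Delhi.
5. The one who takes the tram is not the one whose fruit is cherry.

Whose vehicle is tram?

Sven

With clues 1–5, Emil and Grace are impossible for the one with vehicle tram.
That leaves Sven.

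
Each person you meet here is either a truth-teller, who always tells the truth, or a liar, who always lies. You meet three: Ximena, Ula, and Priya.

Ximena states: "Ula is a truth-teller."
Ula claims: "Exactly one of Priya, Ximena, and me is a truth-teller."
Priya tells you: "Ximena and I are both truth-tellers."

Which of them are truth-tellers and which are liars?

Ximena: liar, Ula: liar, Priya: liar

Consider Ximena. Suppose Ximena is a truth-teller.
Then no assignment of the remaining roles makes every statement match its speaker's type — contradiction.
So Ximena is a liar.
With that fixed, Priya's statement is false, so Priya is a liar.
Consider Ula. Suppose Ula is a truth-teller.
Then Ximena's statement comes out true, contradicting Ximena being a liar.
So Ula is a liar.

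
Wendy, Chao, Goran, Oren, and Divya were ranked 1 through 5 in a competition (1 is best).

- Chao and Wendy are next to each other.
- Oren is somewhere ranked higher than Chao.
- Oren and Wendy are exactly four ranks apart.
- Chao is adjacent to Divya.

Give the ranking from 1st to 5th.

From clues 1–2: Oren is in {1,2,3}.
From clues 1–3: Oren → rank 1, Chao → rank 4, Wendy → rank 5.
From clues 1–4: Goran → rank 2, Divya → rank 3.

Oren, Goran, Divya, Chao, Wendy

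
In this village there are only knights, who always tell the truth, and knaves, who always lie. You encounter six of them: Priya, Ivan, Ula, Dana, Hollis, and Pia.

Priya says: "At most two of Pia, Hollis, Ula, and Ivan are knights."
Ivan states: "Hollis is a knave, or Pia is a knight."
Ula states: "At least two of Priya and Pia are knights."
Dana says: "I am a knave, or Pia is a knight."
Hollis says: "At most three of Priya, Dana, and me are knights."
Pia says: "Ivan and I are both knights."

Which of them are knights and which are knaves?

Priya: knave, Ivan: knight, Ula: knave, Dana: knight, Hollis: knight, Pia: knight

Regardless of anyone's role, Hollis's statement is true, so Hollis is a knight.
Consider Priya. Suppose Priya is a knight.
Then no assignment of the remaining roles makes every statement match its speaker's type — contradiction.
So Priya is a knave.
With that fixed, Ula's statement is false, so Ula is a knave.
Consider Ivan. Suppose Ivan is a knave.
Then Priya's statement comes out true, contradicting Priya being a knave.
So Ivan is a knight.
Consider Dana. Suppose Dana is a knave.
Then Dana's own statement would have to be false, but it can't be — contradiction.
So Dana is a knight.
Consider Pia. Suppose Pia is a knave.
Then Priya's statement comes out true, contradicting Priya being a knave.
So Pia is a knight.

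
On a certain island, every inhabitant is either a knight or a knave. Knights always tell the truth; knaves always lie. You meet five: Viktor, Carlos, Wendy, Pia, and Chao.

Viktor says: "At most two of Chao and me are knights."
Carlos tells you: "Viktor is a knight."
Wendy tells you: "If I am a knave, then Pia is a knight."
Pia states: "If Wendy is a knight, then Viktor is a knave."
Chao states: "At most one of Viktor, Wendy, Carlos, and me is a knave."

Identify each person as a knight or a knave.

Viktor: knight, Carlos: knight, Wendy: knight, Pia: knave, Chao: knight

Regardless of anyone's role, Viktor's statement is true, so Viktor is a knight.
With that fixed, Carlos's statement is true, so Carlos is a knight.
Consider Wendy. Suppose Wendy is a knave.
Then no assignment of the remaining roles makes every statement match its speaker's type — contradiction.
So Wendy is a knight.
With that fixed, Pia's statement is false, so Pia is a knave.
With that fixed, Chao's statement is true, so Chao is a knight.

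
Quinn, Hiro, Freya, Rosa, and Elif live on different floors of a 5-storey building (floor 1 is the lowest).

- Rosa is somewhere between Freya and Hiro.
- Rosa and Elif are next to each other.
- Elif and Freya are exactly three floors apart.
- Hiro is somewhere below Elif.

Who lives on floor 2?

Elif

With clues 1–3, Freya, Hiro, and Rosa are ruled out for floor 2.
With clues 1–4, Quinn is ruled out for floor 2.
So floor 2 is Elif.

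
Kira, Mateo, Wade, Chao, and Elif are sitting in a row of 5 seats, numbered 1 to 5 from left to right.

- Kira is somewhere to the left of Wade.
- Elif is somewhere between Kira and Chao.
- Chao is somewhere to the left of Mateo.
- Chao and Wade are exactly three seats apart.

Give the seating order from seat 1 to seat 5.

From clue 1: Kira is in {1,2,3,4}.
From clues 1–2: Elif is in {2,3,4}.
From clues 1–3: Elif is in {2,3}.
From clues 1–4: Chao → seat 1, Elif → seat 2, Kira → seat 3, Wade → seat 4, Mateo → seat 5.

Chao, Elif, Kira, Wade, Mateo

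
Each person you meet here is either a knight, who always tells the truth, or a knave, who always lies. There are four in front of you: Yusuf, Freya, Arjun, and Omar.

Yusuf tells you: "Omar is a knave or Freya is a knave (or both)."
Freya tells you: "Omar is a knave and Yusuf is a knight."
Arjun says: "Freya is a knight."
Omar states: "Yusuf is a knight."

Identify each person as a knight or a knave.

Yusuf: knight, Freya: knave, Arjun: knave, Omar: knight

Consider Yusuf. Suppose Yusuf is a knave.
Then no assignment of the remaining roles makes every statement match its speaker's type — contradiction.
So Yusuf is a knight.
With that fixed, Omar's statement is true, so Omar is a knight.
With that fixed, Freya's statement is false, so Freya is a knave.
With that fixed, Arjun's statement is false, so Arjun is a knave.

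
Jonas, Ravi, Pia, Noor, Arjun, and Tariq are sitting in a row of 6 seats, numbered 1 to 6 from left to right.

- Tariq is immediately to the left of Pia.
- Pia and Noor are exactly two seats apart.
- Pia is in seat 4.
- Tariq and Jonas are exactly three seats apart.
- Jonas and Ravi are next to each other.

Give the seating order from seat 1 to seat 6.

Arjun, Noor, Tariq, Pia, Ravi, Jonas

From clue 1: Pia is in {2,3,4,5,6}.
From clues 1–3: Tariq → seat 3, Pia → seat 4.
From clues 1–4: Noor → seat 2, Jonas → seat 6.
From clues 1–5: Arjun → seat 1, Ravi → seat 5.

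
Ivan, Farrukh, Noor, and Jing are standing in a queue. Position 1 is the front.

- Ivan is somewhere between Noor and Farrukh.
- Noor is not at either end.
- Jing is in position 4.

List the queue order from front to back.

From clue 1: Ivan is in {2,3}.
From clues 1–3: Farrukh → position 1, Ivan → position 2, Noor → position 3, Jing → position 4.

Farrukh, Ivan, Noor, Jing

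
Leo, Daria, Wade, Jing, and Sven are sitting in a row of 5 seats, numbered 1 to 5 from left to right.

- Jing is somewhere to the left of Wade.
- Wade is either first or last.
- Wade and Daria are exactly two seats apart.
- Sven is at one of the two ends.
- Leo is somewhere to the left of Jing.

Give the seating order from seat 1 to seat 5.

From clue 1: Wade is in {2,3,4,5}.
From clues 1–2: Wade → seat 5.
From clues 1–3: Daria → seat 3.
From clues 1–4: Sven → seat 1.
From clues 1–5: Leo → seat 2, Jing → seat 4.

Sven, Leo, Daria, Jing, Wade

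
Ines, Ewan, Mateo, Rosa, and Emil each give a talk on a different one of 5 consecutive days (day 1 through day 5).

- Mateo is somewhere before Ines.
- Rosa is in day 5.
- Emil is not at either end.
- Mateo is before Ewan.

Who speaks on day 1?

Mateo

With clue 1, Ines is ruled out for day 1.
With clues 1–2, Rosa is ruled out for day 1.
With clues 1–3, Emil is ruled out for day 1.
With clues 1–4, Ewan is ruled out for day 1.
So day 1 is Mateo.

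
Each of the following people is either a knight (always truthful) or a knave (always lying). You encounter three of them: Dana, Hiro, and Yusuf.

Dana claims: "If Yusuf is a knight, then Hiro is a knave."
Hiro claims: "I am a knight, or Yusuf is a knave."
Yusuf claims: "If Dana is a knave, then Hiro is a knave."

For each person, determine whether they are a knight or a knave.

Consider Dana. Suppose Dana is a knave.
Then no assignment of the remaining roles makes every statement match its speaker's type — contradiction.
So Dana is a knight.
With that fixed, Yusuf's statement is true, so Yusuf is a knight.
Consider Hiro. Suppose Hiro is a knight.
Then Dana's statement comes out false, contradicting Dana being a knight.
So Hiro is a knave.

Dana: knight, Hiro: knave, Yusuf: knight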